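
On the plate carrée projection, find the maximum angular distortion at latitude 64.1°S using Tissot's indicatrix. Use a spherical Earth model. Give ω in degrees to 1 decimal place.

46.2°

Plate carrée maps x = Rλ, y = Rφ. The meridian scale is h = 1 and the parallel scale is k = 1/cos φ = sec φ.
At 64.1°: h = 1.000, k = 2.289; principal scales a = 2.289, b = 1.000.
sin(ω/2) = (a − b)/(a + b) = 1.289/3.289 = 0.3920, so ω = 2 arcsin(0.3920) ≈ 46.2°.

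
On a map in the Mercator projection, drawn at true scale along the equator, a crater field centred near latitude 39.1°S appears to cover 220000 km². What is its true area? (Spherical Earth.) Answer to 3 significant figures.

132000 km²

The Mercator projection is conformal; its linear scale factor is the same in every direction and equals sec φ = 1/cos φ.
Areal scale = k² = sec²φ = 1/cos²(39.1°) = 1/0.7760² = 1.660.
True area = apparent / (areal scale) = 220000 / 1.660 ≈ 132000 km².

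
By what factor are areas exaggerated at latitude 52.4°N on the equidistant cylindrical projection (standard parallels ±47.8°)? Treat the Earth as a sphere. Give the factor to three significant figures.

1.10

In the equirectangular projection with standard parallel φ₀ = 47.8° (x = Rλ cos φ₀, y = Rφ), meridians are true-scale (h = 1) and the parallel scale is k = cos φ₀ / cos φ.
Areal scale = h·k = 1 × cos φ₀ / cos φ; at 52.4°, h = 1.000, k = 1.101, so h·k = 1.101.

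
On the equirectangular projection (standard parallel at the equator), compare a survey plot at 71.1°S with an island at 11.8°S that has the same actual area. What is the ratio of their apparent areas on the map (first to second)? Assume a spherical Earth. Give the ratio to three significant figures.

In the plate carrée (x = Rλ, y = Rφ), meridians are true-scale (h = 1) and parallels are stretched by k = sec φ.
Areal scale at 71.1°: h·k = 1.000 × 3.087 = 3.087.
Areal scale at 11.8°: h·k = 1.000 × 1.022 = 1.022.
Ratio = 3.087/1.022 ≈ 3.02.

3.02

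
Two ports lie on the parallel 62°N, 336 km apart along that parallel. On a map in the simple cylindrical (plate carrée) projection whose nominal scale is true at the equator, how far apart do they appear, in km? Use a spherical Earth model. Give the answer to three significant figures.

In the plate carrée (x = Rλ, y = Rφ), meridians are true-scale (h = 1) and parallels are stretched by k = sec φ.
Along the parallel, k = sec 62° = 1/0.4695 = 2.130.
Map distance = 336 × 2.130 ≈ 716 km.

716 km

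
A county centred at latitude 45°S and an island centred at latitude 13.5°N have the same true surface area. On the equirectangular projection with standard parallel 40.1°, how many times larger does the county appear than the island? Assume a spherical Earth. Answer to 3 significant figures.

In the equirectangular projection with standard parallel φ₀ = 40.1° (x = Rλ cos φ₀, y = Rφ), meridians are true-scale (h = 1) and the parallel scale is k = cos φ₀ / cos φ.
Areal scale at 45°: h·k = 1.000 × 1.082 = 1.082.
Areal scale at 13.5°: h·k = 1.000 × 0.7867 = 0.7867.
Ratio = 1.082/0.7867 ≈ 1.38.

1.38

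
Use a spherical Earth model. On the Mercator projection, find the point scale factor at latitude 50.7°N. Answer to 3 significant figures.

For Mercator, h = k = sec φ (a conformal cylindrical projection has a single point scale, 1/cos φ).
k = 1/cos 50.7° = 1/0.6334 = 1.579.

1.58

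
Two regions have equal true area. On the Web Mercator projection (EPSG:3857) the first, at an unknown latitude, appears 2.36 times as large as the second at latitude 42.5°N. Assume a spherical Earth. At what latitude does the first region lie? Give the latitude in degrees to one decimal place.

On Mercator, (apparent₁)/(apparent₂) = sec²φ₁ / sec²φ₂ when true areas are equal.
cos²φ₂ / cos²φ₁ = 2.36  ⇒  cos φ₁ = cos 42.5° / √2.36 = 0.7373/1.536 = 0.4799.
φ₁ = arccos(0.4799) ≈ 61.3°.

61.3°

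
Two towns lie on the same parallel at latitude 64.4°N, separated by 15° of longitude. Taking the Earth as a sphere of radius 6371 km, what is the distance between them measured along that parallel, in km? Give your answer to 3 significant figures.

Arc length along a parallel = R cos φ · Δλ (with Δλ in radians).
= 6371 × cos 64.4° × (15° × π/180) = 6371 × 0.4321 × 0.2618 ≈ 721 km.

721 km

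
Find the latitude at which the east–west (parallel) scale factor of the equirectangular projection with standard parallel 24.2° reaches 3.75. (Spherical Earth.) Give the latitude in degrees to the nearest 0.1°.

75.9°

With standard parallel φ₀ = 24.2°, the equirectangular projection gives x = Rλ cos φ₀, y = Rφ, so h = 1 and k = cos 24.2° / cos φ.
k = cos φ₀ / cos φ = 3.75  ⇒  cos φ = cos 24.2° / 3.75 = 0.2432.
φ = arccos(0.2432) ≈ 75.9°.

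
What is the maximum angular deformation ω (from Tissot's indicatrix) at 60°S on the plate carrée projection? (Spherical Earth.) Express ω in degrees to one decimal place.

Plate carrée maps x = Rλ, y = Rφ. The meridian scale is h = 1 and the parallel scale is k = 1/cos φ = sec φ.
At 60°: h = 1.000, k = 2.000; principal scales a = 2.000, b = 1.000.
sin(ω/2) = (a − b)/(a + b) = 1.0000/3.000 = 0.3333, so ω = 2 arcsin(0.3333) ≈ 38.9°.

38.9°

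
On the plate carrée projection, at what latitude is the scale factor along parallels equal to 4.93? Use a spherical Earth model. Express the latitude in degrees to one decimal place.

Plate carrée: h = 1, k = sec φ along parallels.
sec φ = 4.93  ⇒  cos φ = 0.2028  ⇒  φ ≈ 78.3°.

78.3°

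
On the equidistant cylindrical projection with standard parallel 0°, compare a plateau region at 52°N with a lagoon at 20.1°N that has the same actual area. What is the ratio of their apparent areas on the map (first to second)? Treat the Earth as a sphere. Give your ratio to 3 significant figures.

For the equirectangular projection with φ₀ = 0 (plate carrée), h = 1 along meridians and k = sec φ along parallels.
Areal scale at 52°: h·k = 1.000 × 1.624 = 1.624.
Areal scale at 20.1°: h·k = 1.000 × 1.065 = 1.065.
Ratio = 1.624/1.065 ≈ 1.53.

1.53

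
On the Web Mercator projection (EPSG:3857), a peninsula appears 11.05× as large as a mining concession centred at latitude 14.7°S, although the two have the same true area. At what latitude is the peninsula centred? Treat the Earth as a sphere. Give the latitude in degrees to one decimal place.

73.1°

For equal true areas on Mercator, apparent areas scale as sec²φ, so the ratio is cos²φ₂ / cos²φ₁.
cos²φ₂ / cos²φ₁ = 11.05  ⇒  cos φ₁ = cos 14.7° / √11.05 = 0.9673/3.324 = 0.2910.
φ₁ = arccos(0.2910) ≈ 73.1°.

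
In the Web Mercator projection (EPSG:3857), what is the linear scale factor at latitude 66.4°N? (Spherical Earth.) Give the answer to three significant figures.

For Mercator, h = k = sec φ (a conformal cylindrical projection has a single point scale, 1/cos φ).
k = 1/cos 66.4° = 1/0.4003 = 2.498.

2.50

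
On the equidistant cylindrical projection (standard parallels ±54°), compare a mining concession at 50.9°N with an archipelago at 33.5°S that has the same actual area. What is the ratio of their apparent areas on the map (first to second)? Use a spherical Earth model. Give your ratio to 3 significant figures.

1.32

In the equirectangular projection with standard parallel φ₀ = 54° (x = Rλ cos φ₀, y = Rφ), meridians are true-scale (h = 1) and the parallel scale is k = cos φ₀ / cos φ.
Areal scale at 50.9°: h·k = 1.000 × 0.9320 = 0.9320.
Areal scale at 33.5°: h·k = 1.000 × 0.7049 = 0.7049.
Ratio = 0.9320/0.7049 ≈ 1.32.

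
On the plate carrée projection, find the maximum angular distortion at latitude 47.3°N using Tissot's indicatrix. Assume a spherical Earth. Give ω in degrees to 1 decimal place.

In the plate carrée (x = Rλ, y = Rφ), meridians are true-scale (h = 1) and parallels are stretched by k = sec φ.
At 47.3°: h = 1.000, k = 1.475; principal scales a = 1.475, b = 1.000.
sin(ω/2) = (a − b)/(a + b) = 0.4746/2.475 = 0.1918, so ω = 2 arcsin(0.1918) ≈ 22.1°.

22.1°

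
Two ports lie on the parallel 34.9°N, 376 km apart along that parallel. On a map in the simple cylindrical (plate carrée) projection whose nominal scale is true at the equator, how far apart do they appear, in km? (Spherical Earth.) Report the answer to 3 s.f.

For the equirectangular projection with φ₀ = 0 (plate carrée), h = 1 along meridians and k = sec φ along parallels.
Along the parallel, k = sec 34.9° = 1/0.8202 = 1.219.
Map distance = 376 × 1.219 ≈ 458 km.

458 km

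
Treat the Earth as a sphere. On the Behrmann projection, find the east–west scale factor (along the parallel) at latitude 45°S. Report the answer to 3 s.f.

1.22

The Behrmann projection is cylindrical equal-area with φ₀ = 30°. A cylindrical equal-area projection with standard parallel φ₀ has meridian scale h = cos φ / cos φ₀ and parallel scale k = cos φ₀ / cos φ (so areas are preserved, h·k = 1).
k = cos 30° / cos 45° = 0.8660/0.7071 = 1.225.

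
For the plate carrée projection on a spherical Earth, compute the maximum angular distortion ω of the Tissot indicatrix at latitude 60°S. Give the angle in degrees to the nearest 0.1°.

38.9°

In the plate carrée (x = Rλ, y = Rφ), meridians are true-scale (h = 1) and parallels are stretched by k = sec φ.
At 60°: h = 1.000, k = 2.000; principal scales a = 2.000, b = 1.000.
sin(ω/2) = (a − b)/(a + b) = 1.0000/3.000 = 0.3333, so ω = 2 arcsin(0.3333) ≈ 38.9°.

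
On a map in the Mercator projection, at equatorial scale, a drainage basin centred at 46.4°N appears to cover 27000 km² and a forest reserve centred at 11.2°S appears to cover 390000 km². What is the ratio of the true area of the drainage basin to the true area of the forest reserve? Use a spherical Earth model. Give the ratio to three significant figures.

0.0342

Mercator's areal exaggeration is sec²φ; hence true area = (apparent area) · cos²φ.
True area of drainage basin: 27000 × cos²(46.4°) = 27000 × 0.4756 = 12840 km².
True area of forest reserve: 390000 × cos²(11.2°) = 390000 × 0.9623 = 375300 km².
Ratio = 12840 / 375300 ≈ 0.0342.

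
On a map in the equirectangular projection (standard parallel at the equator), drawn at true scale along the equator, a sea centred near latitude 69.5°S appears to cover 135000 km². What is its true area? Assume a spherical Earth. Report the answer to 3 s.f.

For the equirectangular projection with φ₀ = 0 (plate carrée), h = 1 along meridians and k = sec φ along parallels.
Areal scale = h·k = 1 × sec φ; at 69.5°, h = 1.000, k = 2.855, so h·k = 2.855.
True area = apparent / (areal scale) = 135000 / 2.855 ≈ 47300 km².

47300 km²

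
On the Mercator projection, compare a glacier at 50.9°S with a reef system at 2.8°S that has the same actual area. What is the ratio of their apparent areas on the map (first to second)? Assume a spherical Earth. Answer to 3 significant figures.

Mercator is conformal with k = sec φ, so areal scale = k² = sec²φ.
At 50.9°: sec²(50.9°) = 1/0.6307² = 2.514.
At 2.8°: sec²(2.8°) = 1/0.9988² = 1.002.
Ratio = 2.514/1.002 = cos²(2.8°)/cos²(50.9°) ≈ 2.51.

2.51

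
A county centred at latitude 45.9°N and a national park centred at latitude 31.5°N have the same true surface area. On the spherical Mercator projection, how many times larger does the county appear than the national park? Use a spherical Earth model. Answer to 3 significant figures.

Mercator is conformal with k = sec φ, so areal scale = k² = sec²φ.
At 45.9°: sec²(45.9°) = 1/0.6959² = 2.065.
At 31.5°: sec²(31.5°) = 1/0.8526² = 1.376.
Ratio = 2.065/1.376 = cos²(31.5°)/cos²(45.9°) ≈ 1.50.

1.50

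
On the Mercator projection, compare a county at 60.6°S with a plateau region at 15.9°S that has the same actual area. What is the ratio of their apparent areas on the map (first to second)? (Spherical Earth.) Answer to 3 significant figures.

Mercator is conformal with k = sec φ, so areal scale = k² = sec²φ.
At 60.6°: sec²(60.6°) = 1/0.4909² = 4.150.
At 15.9°: sec²(15.9°) = 1/0.9617² = 1.081.
Ratio = 4.150/1.081 = cos²(15.9°)/cos²(60.6°) ≈ 3.84.

3.84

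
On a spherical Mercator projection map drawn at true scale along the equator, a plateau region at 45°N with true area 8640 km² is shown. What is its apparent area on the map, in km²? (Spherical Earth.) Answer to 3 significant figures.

For Mercator, h = k = sec φ (a conformal cylindrical projection has a single point scale, 1/cos φ).
Areal scale = k² = sec²φ = 1/cos²(45°) = 1/0.7071² = 2.000.
Apparent area = 8640 × 2.000 ≈ 17300 km².

17300 km²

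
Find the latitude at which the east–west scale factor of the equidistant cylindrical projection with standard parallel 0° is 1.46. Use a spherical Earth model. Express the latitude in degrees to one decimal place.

Plate carrée: h = 1, k = sec φ along parallels.
sec φ = 1.46  ⇒  cos φ = 0.6849  ⇒  φ ≈ 46.8°.

46.8°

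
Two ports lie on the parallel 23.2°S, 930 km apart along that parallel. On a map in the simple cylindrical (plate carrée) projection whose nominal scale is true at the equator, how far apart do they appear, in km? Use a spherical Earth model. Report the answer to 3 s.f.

1010 km

Plate carrée maps x = Rλ, y = Rφ. The meridian scale is h = 1 and the parallel scale is k = 1/cos φ = sec φ.
Along the parallel, k = sec 23.2° = 1/0.9191 = 1.088.
Map distance = 930 × 1.088 ≈ 1010 km.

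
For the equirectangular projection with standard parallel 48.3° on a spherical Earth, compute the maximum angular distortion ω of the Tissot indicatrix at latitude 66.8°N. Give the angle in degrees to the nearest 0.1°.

29.7°

The equidistant cylindrical projection with φ₀ = 48.3° has h = 1 (meridians true) and k = cos φ₀ / cos φ along parallels.
At 66.8°: h = 1.000, k = 1.689; principal scales a = 1.689, b = 1.000.
sin(ω/2) = (a − b)/(a + b) = 0.6887/2.689 = 0.2561, so ω = 2 arcsin(0.2561) ≈ 29.7°.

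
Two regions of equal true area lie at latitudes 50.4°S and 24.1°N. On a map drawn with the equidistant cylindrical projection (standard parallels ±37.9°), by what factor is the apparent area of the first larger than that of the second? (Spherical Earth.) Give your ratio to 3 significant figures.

1.43

With standard parallel φ₀ = 37.9°, the equirectangular projection gives x = Rλ cos φ₀, y = Rφ, so h = 1 and k = cos 37.9° / cos φ.
Areal scale at 50.4°: h·k = 1.000 × 1.238 = 1.238.
Areal scale at 24.1°: h·k = 1.000 × 0.8644 = 0.8644.
Ratio = 1.238/0.8644 ≈ 1.43.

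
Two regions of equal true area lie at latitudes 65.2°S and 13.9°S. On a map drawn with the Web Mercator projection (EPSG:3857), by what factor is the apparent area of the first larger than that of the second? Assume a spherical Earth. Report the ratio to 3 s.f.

5.36

Mercator is conformal with k = sec φ, so areal scale = k² = sec²φ.
At 65.2°: sec²(65.2°) = 1/0.4195² = 5.684.
At 13.9°: sec²(13.9°) = 1/0.9707² = 1.061.
Ratio = 5.684/1.061 = cos²(13.9°)/cos²(65.2°) ≈ 5.36.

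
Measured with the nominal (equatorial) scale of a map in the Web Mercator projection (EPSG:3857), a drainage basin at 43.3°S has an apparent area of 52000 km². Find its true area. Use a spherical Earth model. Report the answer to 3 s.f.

27500 km²

Mercator is conformal, so the point scale is isotropic: h = k = sec φ = 1/cos φ.
Areal scale = k² = sec²φ = 1/cos²(43.3°) = 1/0.7278² = 1.888.
True area = apparent / (areal scale) = 52000 / 1.888 ≈ 27500 km².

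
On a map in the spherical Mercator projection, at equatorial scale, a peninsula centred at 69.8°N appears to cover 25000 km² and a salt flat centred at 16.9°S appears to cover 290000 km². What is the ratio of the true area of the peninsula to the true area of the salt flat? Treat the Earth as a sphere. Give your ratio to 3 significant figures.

0.0112

Since Mercator area scale is 1/cos²φ, the true area equals the apparent area multiplied by cos²φ.
True area of peninsula: 25000 × cos²(69.8°) = 25000 × 0.1192 = 2981 km².
True area of salt flat: 290000 × cos²(16.9°) = 290000 × 0.9155 = 265500 km².
Ratio = 2981 / 265500 ≈ 0.0112.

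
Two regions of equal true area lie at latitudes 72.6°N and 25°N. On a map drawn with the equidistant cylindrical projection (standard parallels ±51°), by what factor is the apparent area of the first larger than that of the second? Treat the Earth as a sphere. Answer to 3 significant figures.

With standard parallel φ₀ = 51°, the equirectangular projection gives x = Rλ cos φ₀, y = Rφ, so h = 1 and k = cos 51° / cos φ.
Areal scale at 72.6°: h·k = 1.000 × 2.104 = 2.104.
Areal scale at 25°: h·k = 1.000 × 0.6944 = 0.6944.
Ratio = 2.104/0.6944 ≈ 3.03.

3.03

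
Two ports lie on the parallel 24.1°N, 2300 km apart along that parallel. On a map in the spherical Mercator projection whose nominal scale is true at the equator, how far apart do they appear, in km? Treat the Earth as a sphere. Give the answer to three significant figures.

The Mercator projection is conformal; its linear scale factor is the same in every direction and equals sec φ = 1/cos φ.
Along the parallel, k = sec 24.1° = 1/0.9128 = 1.095.
Map distance = 2300 × 1.095 ≈ 2520 km.

2520 km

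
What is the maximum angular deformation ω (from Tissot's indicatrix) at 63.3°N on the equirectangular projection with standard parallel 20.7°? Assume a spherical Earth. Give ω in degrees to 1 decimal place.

The equidistant cylindrical projection with φ₀ = 20.7° has h = 1 (meridians true) and k = cos φ₀ / cos φ along parallels.
At 63.3°: h = 1.000, k = 2.082; principal scales a = 2.082, b = 1.000.
sin(ω/2) = (a − b)/(a + b) = 1.082/3.082 = 0.3511, so ω = 2 arcsin(0.3511) ≈ 41.1°.

41.1°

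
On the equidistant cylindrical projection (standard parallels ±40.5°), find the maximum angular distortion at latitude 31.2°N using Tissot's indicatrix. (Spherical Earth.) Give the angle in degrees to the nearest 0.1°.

With standard parallel φ₀ = 40.5°, the equirectangular projection gives x = Rλ cos φ₀, y = Rφ, so h = 1 and k = cos 40.5° / cos φ.
At 31.2°: h = 1.000, k = 0.8890; principal scales a = 1.000, b = 0.8890.
sin(ω/2) = (a − b)/(a + b) = 0.1110/1.889 = 0.05877, so ω = 2 arcsin(0.05877) ≈ 6.7°.

6.7°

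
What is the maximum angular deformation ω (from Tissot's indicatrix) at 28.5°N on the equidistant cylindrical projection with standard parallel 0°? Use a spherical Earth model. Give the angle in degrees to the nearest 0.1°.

Plate carrée maps x = Rλ, y = Rφ. The meridian scale is h = 1 and the parallel scale is k = 1/cos φ = sec φ.
At 28.5°: h = 1.000, k = 1.138; principal scales a = 1.138, b = 1.000.
sin(ω/2) = (a − b)/(a + b) = 0.1379/2.138 = 0.06450, so ω = 2 arcsin(0.06450) ≈ 7.4°.

7.4°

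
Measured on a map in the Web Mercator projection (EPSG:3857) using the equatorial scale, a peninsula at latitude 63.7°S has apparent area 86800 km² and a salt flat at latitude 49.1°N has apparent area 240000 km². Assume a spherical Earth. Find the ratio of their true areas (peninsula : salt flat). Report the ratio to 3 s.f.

0.166

Since Mercator area scale is 1/cos²φ, the true area equals the apparent area multiplied by cos²φ.
True area of peninsula: 86800 × cos²(63.7°) = 86800 × 0.1963 = 17040 km².
True area of salt flat: 240000 × cos²(49.1°) = 240000 × 0.4287 = 102900 km².
Ratio = 17040 / 102900 ≈ 0.166.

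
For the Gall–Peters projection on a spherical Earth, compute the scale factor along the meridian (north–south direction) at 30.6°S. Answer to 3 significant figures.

1.22

Gall–Peters is a cylindrical equal-area projection with standard parallels at ±45°. For cylindrical equal-area with standard parallel φ₀, h = cos φ / cos φ₀ and k = cos φ₀ / cos φ, so h·k = 1.
h = cos 30.6° / cos 45° = 0.8607/0.7071 = 1.217.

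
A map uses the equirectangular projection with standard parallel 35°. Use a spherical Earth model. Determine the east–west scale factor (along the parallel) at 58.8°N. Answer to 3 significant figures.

1.58

The equidistant cylindrical projection with φ₀ = 35° has h = 1 (meridians true) and k = cos φ₀ / cos φ along parallels.
k = cos 35° / cos 58.8° = 0.8192/0.5180 = 1.581.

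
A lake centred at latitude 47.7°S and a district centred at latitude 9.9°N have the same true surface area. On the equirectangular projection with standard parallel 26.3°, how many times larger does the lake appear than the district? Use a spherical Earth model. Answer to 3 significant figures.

With standard parallel φ₀ = 26.3°, the equirectangular projection gives x = Rλ cos φ₀, y = Rφ, so h = 1 and k = cos 26.3° / cos φ.
Areal scale at 47.7°: h·k = 1.000 × 1.332 = 1.332.
Areal scale at 9.9°: h·k = 1.000 × 0.9100 = 0.9100.
Ratio = 1.332/0.9100 ≈ 1.46.

1.46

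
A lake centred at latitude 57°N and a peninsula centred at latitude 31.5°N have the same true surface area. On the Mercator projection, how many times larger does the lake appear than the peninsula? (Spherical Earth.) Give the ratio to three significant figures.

On Mercator, area is exaggerated by sec²φ = 1/cos²φ.
At 57°: sec²(57°) = 1/0.5446² = 3.371.
At 31.5°: sec²(31.5°) = 1/0.8526² = 1.376.
Ratio = 3.371/1.376 = cos²(31.5°)/cos²(57°) ≈ 2.45.

2.45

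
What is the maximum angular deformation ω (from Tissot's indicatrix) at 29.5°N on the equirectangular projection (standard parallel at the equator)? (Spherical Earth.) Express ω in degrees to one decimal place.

Plate carrée maps x = Rλ, y = Rφ. The meridian scale is h = 1 and the parallel scale is k = 1/cos φ = sec φ.
At 29.5°: h = 1.000, k = 1.149; principal scales a = 1.149, b = 1.000.
sin(ω/2) = (a − b)/(a + b) = 0.1490/2.149 = 0.06932, so ω = 2 arcsin(0.06932) ≈ 7.9°.

7.9°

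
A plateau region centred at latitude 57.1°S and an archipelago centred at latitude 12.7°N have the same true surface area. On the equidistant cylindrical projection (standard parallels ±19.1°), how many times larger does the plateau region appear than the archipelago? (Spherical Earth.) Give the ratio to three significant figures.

With standard parallel φ₀ = 19.1°, the equirectangular projection gives x = Rλ cos φ₀, y = Rφ, so h = 1 and k = cos 19.1° / cos φ.
Areal scale at 57.1°: h·k = 1.000 × 1.740 = 1.740.
Areal scale at 12.7°: h·k = 1.000 × 0.9686 = 0.9686.
Ratio = 1.740/0.9686 ≈ 1.80.

1.80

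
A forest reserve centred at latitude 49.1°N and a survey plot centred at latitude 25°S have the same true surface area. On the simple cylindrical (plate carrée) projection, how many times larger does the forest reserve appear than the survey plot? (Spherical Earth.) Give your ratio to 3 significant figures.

1.38

Plate carrée maps x = Rλ, y = Rφ. The meridian scale is h = 1 and the parallel scale is k = 1/cos φ = sec φ.
Areal scale at 49.1°: h·k = 1.000 × 1.527 = 1.527.
Areal scale at 25°: h·k = 1.000 × 1.103 = 1.103.
Ratio = 1.527/1.103 ≈ 1.38.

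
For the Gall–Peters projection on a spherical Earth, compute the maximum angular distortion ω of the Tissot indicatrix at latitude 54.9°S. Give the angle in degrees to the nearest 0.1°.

23.5°

The Gall–Peters projection is cylindrical equal-area with φ₀ = 45°. A cylindrical equal-area projection with standard parallel φ₀ has meridian scale h = cos φ / cos φ₀ and parallel scale k = cos φ₀ / cos φ (so areas are preserved, h·k = 1).
At 54.9°: h = 0.8132, k = 1.230; principal scales a = 1.230, b = 0.8132.
sin(ω/2) = (a − b)/(a + b) = 0.4166/2.043 = 0.2039, so ω = 2 arcsin(0.2039) ≈ 23.5°.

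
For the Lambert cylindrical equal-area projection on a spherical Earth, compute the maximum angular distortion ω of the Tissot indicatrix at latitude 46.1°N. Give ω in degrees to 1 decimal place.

The Lambert cylindrical equal-area projection is the cylindrical equal-area projection with its standard parallel at the equator (φ₀ = 0). Cylindrical equal-area (φ₀ = 0°): h = cos φ / cos 0° along meridians, k = cos 0° / cos φ along parallels; h·k = 1.
At 46.1°: h = 0.6934, k = 1.442; principal scales a = 1.442, b = 0.6934.
sin(ω/2) = (a − b)/(a + b) = 0.7488/2.136 = 0.3506, so ω = 2 arcsin(0.3506) ≈ 41.0°.

41.0°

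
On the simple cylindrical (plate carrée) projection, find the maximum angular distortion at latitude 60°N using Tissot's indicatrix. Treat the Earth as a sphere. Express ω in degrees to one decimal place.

Plate carrée maps x = Rλ, y = Rφ. The meridian scale is h = 1 and the parallel scale is k = 1/cos φ = sec φ.
At 60°: h = 1.000, k = 2.000; principal scales a = 2.000, b = 1.000.
sin(ω/2) = (a − b)/(a + b) = 1.0000/3.000 = 0.3333, so ω = 2 arcsin(0.3333) ≈ 38.9°.

38.9°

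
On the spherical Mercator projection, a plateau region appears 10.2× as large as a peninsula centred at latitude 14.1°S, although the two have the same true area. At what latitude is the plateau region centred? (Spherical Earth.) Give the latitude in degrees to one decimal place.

Mercator areal scale is sec²φ, so apparent-area ratio = sec²φ₁ / sec²φ₂ = cos²φ₂ / cos²φ₁.
cos²φ₂ / cos²φ₁ = 10.2  ⇒  cos φ₁ = cos 14.1° / √10.2 = 0.9699/3.194 = 0.3037.
φ₁ = arccos(0.3037) ≈ 72.3°.

72.3°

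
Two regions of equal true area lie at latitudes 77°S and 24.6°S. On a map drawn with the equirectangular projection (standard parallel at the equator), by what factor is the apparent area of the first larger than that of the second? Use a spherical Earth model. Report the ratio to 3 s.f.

Plate carrée maps x = Rλ, y = Rφ. The meridian scale is h = 1 and the parallel scale is k = 1/cos φ = sec φ.
Areal scale at 77°: h·k = 1.000 × 4.445 = 4.445.
Areal scale at 24.6°: h·k = 1.000 × 1.100 = 1.100.
Ratio = 4.445/1.100 ≈ 4.04.

4.04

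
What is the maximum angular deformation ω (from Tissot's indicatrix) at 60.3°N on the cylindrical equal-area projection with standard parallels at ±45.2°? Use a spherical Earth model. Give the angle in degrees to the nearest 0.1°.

39.5°

For cylindrical equal-area with standard parallel φ₀, h = cos φ / cos φ₀ and k = cos φ₀ / cos φ, so h·k = 1.
At 60.3°: h = 0.7031, k = 1.422; principal scales a = 1.422, b = 0.7031.
sin(ω/2) = (a − b)/(a + b) = 0.7190/2.125 = 0.3383, so ω = 2 arcsin(0.3383) ≈ 39.5°.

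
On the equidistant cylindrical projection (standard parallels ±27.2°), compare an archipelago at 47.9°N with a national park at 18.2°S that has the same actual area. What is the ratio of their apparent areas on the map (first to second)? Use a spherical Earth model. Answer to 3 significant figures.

1.42

With standard parallel φ₀ = 27.2°, the equirectangular projection gives x = Rλ cos φ₀, y = Rφ, so h = 1 and k = cos 27.2° / cos φ.
Areal scale at 47.9°: h·k = 1.000 × 1.327 = 1.327.
Areal scale at 18.2°: h·k = 1.000 × 0.9363 = 0.9363.
Ratio = 1.327/0.9363 ≈ 1.42.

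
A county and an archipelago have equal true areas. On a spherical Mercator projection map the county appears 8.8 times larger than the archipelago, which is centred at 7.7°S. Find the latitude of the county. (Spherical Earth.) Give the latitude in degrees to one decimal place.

For equal true areas on Mercator, apparent areas scale as sec²φ, so the ratio is cos²φ₂ / cos²φ₁.
cos²φ₂ / cos²φ₁ = 8.8  ⇒  cos φ₁ = cos 7.7° / √8.8 = 0.9910/2.966 = 0.3341.
φ₁ = arccos(0.3341) ≈ 70.5°.

70.5°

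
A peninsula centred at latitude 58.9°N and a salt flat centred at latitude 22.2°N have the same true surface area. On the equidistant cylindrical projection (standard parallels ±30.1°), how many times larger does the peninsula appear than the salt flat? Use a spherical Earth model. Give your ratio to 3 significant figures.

1.79

In the equirectangular projection with standard parallel φ₀ = 30.1° (x = Rλ cos φ₀, y = Rφ), meridians are true-scale (h = 1) and the parallel scale is k = cos φ₀ / cos φ.
Areal scale at 58.9°: h·k = 1.000 × 1.675 = 1.675.
Areal scale at 22.2°: h·k = 1.000 × 0.9344 = 0.9344.
Ratio = 1.675/0.9344 ≈ 1.79.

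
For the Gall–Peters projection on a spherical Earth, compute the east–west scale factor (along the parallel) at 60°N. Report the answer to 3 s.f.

1.41

Gall–Peters is a cylindrical equal-area projection with standard parallels at ±45°. For cylindrical equal-area with standard parallel φ₀, h = cos φ / cos φ₀ and k = cos φ₀ / cos φ, so h·k = 1.
k = cos 45° / cos 60° = 0.7071/0.5000 = 1.414.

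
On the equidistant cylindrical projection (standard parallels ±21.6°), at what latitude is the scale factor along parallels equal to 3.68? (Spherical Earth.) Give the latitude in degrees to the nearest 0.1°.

75.4°

In the equirectangular projection with standard parallel φ₀ = 21.6° (x = Rλ cos φ₀, y = Rφ), meridians are true-scale (h = 1) and the parallel scale is k = cos φ₀ / cos φ.
k = cos φ₀ / cos φ = 3.68  ⇒  cos φ = cos 21.6° / 3.68 = 0.2527.
φ = arccos(0.2527) ≈ 75.4°.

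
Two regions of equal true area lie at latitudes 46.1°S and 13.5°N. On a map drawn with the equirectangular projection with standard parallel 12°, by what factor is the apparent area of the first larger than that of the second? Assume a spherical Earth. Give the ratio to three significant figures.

In the equirectangular projection with standard parallel φ₀ = 12° (x = Rλ cos φ₀, y = Rφ), meridians are true-scale (h = 1) and the parallel scale is k = cos φ₀ / cos φ.
Areal scale at 46.1°: h·k = 1.000 × 1.411 = 1.411.
Areal scale at 13.5°: h·k = 1.000 × 1.006 = 1.006.
Ratio = 1.411/1.006 ≈ 1.40.

1.40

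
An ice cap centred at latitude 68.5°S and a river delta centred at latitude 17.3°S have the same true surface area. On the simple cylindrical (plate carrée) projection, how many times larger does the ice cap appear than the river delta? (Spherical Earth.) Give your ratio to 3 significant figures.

2.61

Plate carrée maps x = Rλ, y = Rφ. The meridian scale is h = 1 and the parallel scale is k = 1/cos φ = sec φ.
Areal scale at 68.5°: h·k = 1.000 × 2.729 = 2.729.
Areal scale at 17.3°: h·k = 1.000 × 1.047 = 1.047.
Ratio = 2.729/1.047 ≈ 2.61.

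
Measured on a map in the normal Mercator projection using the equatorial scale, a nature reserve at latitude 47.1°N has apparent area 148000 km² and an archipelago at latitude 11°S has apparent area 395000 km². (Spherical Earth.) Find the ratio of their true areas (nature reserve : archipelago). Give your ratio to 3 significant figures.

Mercator's areal exaggeration is sec²φ; hence true area = (apparent area) · cos²φ.
True area of nature reserve: 148000 × cos²(47.1°) = 148000 × 0.4634 = 68580 km².
True area of archipelago: 395000 × cos²(11°) = 395000 × 0.9636 = 380600 km².
Ratio = 68580 / 380600 ≈ 0.180.

0.180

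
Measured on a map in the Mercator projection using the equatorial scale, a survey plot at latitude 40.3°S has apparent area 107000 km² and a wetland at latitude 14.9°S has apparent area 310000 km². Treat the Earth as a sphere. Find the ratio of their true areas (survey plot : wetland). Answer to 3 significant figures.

Mercator's areal exaggeration is sec²φ; hence true area = (apparent area) · cos²φ.
True area of survey plot: 107000 × cos²(40.3°) = 107000 × 0.5817 = 62240 km².
True area of wetland: 310000 × cos²(14.9°) = 310000 × 0.9339 = 289500 km².
Ratio = 62240 / 289500 ≈ 0.215.

0.215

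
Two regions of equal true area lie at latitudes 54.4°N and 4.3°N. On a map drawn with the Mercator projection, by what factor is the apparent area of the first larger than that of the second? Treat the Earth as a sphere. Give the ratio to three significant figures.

2.93

Mercator areal scale is sec²φ.
At 54.4°: sec²(54.4°) = 1/0.5821² = 2.951.
At 4.3°: sec²(4.3°) = 1/0.9972² = 1.006.
Ratio = 2.951/1.006 = cos²(4.3°)/cos²(54.4°) ≈ 2.93.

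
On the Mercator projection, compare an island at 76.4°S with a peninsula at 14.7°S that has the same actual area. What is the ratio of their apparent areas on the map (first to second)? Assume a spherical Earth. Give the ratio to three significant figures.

16.9

On Mercator, area is exaggerated by sec²φ = 1/cos²φ.
At 76.4°: sec²(76.4°) = 1/0.2351² = 18.09.
At 14.7°: sec²(14.7°) = 1/0.9673² = 1.069.
Ratio = 18.09/1.069 = cos²(14.7°)/cos²(76.4°) ≈ 16.9.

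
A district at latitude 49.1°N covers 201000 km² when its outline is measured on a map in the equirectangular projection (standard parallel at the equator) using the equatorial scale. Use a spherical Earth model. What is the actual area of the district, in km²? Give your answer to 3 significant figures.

132000 km²

For the equirectangular projection with φ₀ = 0 (plate carrée), h = 1 along meridians and k = sec φ along parallels.
Areal scale = h·k = 1 × sec φ; at 49.1°, h = 1.000, k = 1.527, so h·k = 1.527.
True area = apparent / (areal scale) = 201000 / 1.527 ≈ 132000 km².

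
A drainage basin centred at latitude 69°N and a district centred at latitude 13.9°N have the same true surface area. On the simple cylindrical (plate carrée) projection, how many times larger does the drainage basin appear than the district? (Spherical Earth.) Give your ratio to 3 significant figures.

In the plate carrée (x = Rλ, y = Rφ), meridians are true-scale (h = 1) and parallels are stretched by k = sec φ.
Areal scale at 69°: h·k = 1.000 × 2.790 = 2.790.
Areal scale at 13.9°: h·k = 1.000 × 1.030 = 1.030.
Ratio = 2.790/1.030 ≈ 2.71.

2.71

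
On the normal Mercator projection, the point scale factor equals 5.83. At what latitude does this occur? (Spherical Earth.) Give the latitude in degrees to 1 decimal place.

Mercator scale is k = sec φ = 1/cos φ.
1/cos φ = 5.83  ⇒  cos φ = 0.1715  ⇒  φ = arccos(0.1715) ≈ 80.1°.

80.1°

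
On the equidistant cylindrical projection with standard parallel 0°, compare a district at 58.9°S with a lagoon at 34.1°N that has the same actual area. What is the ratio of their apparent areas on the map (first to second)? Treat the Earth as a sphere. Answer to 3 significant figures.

Plate carrée maps x = Rλ, y = Rφ. The meridian scale is h = 1 and the parallel scale is k = 1/cos φ = sec φ.
Areal scale at 58.9°: h·k = 1.000 × 1.936 = 1.936.
Areal scale at 34.1°: h·k = 1.000 × 1.208 = 1.208.
Ratio = 1.936/1.208 ≈ 1.60.

1.60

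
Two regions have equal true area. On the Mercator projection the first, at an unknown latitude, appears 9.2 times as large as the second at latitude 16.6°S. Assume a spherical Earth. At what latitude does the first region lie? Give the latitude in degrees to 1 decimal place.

71.6°

On Mercator, (apparent₁)/(apparent₂) = sec²φ₁ / sec²φ₂ when true areas are equal.
cos²φ₂ / cos²φ₁ = 9.2  ⇒  cos φ₁ = cos 16.6° / √9.2 = 0.9583/3.033 = 0.3159.
φ₁ = arccos(0.3159) ≈ 71.6°.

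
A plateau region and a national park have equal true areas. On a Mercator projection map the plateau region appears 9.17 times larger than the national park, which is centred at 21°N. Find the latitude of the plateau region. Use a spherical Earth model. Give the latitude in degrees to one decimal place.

72.0°

For equal true areas on Mercator, apparent areas scale as sec²φ, so the ratio is cos²φ₂ / cos²φ₁.
cos²φ₂ / cos²φ₁ = 9.17  ⇒  cos φ₁ = cos 21° / √9.17 = 0.9336/3.028 = 0.3083.
φ₁ = arccos(0.3083) ≈ 72.0°.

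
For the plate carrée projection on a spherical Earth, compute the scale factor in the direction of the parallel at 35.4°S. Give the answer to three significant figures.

Plate carrée maps x = Rλ, y = Rφ. The meridian scale is h = 1 and the parallel scale is k = 1/cos φ = sec φ.
k = 1/cos 35.4° = 1/0.8151 = 1.227.

1.23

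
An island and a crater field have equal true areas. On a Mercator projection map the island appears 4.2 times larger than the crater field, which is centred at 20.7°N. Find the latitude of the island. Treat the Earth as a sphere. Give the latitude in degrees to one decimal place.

62.8°

On Mercator, (apparent₁)/(apparent₂) = sec²φ₁ / sec²φ₂ when true areas are equal.
cos²φ₂ / cos²φ₁ = 4.2  ⇒  cos φ₁ = cos 20.7° / √4.2 = 0.9354/2.049 = 0.4564.
φ₁ = arccos(0.4564) ≈ 62.8°.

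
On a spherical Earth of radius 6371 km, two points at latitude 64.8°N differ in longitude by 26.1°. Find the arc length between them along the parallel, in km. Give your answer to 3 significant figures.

Arc length along a parallel = R cos φ · Δλ (with Δλ in radians).
= 6371 × cos 64.8° × (26.1° × π/180) = 6371 × 0.4258 × 0.4555 ≈ 1240 km.

1240 km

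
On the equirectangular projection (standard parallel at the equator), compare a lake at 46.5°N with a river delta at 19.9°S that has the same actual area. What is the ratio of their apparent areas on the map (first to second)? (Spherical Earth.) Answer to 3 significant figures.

In the plate carrée (x = Rλ, y = Rφ), meridians are true-scale (h = 1) and parallels are stretched by k = sec φ.
Areal scale at 46.5°: h·k = 1.000 × 1.453 = 1.453.
Areal scale at 19.9°: h·k = 1.000 × 1.064 = 1.064.
Ratio = 1.453/1.064 ≈ 1.37.

1.37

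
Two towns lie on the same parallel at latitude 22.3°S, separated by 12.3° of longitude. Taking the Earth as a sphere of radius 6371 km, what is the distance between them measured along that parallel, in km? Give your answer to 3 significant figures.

Arc length along a parallel = R cos φ · Δλ (with Δλ in radians).
= 6371 × cos 22.3° × (12.3° × π/180) = 6371 × 0.9252 × 0.2147 ≈ 1270 km.

1270 km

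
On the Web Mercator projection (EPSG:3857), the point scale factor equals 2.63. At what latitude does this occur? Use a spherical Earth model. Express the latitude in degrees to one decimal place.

67.7°

Mercator scale is k = sec φ = 1/cos φ.
1/cos φ = 2.63  ⇒  cos φ = 0.3802  ⇒  φ = arccos(0.3802) ≈ 67.7°.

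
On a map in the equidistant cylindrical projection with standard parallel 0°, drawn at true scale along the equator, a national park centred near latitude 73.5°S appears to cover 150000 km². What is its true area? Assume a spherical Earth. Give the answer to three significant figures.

42600 km²

In the plate carrée (x = Rλ, y = Rφ), meridians are true-scale (h = 1) and parallels are stretched by k = sec φ.
Areal scale = h·k = 1 × sec φ; at 73.5°, h = 1.000, k = 3.521, so h·k = 3.521.
True area = apparent / (areal scale) = 150000 / 3.521 ≈ 42600 km².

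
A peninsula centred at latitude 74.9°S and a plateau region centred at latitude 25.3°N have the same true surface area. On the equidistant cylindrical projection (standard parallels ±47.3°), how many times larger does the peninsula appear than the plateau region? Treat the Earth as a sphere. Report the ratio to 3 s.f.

In the equirectangular projection with standard parallel φ₀ = 47.3° (x = Rλ cos φ₀, y = Rφ), meridians are true-scale (h = 1) and the parallel scale is k = cos φ₀ / cos φ.
Areal scale at 74.9°: h·k = 1.000 × 2.603 = 2.603.
Areal scale at 25.3°: h·k = 1.000 × 0.7501 = 0.7501.
Ratio = 2.603/0.7501 ≈ 3.47.

3.47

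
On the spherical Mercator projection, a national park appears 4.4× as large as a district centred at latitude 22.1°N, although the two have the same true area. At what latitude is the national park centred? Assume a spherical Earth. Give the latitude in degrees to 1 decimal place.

63.8°

For equal true areas on Mercator, apparent areas scale as sec²φ, so the ratio is cos²φ₂ / cos²φ₁.
cos²φ₂ / cos²φ₁ = 4.4  ⇒  cos φ₁ = cos 22.1° / √4.4 = 0.9265/2.098 = 0.4417.
φ₁ = arccos(0.4417) ≈ 63.8°.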